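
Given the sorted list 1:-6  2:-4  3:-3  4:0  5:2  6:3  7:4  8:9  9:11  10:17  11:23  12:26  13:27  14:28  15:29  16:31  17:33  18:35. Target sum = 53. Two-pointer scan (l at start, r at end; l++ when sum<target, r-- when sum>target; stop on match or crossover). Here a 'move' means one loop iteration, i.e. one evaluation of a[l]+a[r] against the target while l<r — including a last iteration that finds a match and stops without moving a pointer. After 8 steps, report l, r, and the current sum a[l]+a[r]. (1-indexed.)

l=9, r=18, sum=46

l=1 r=18: -6+35=29 <53, l++
l=2 r=18: -4+35=31 <53, l++
l=3 r=18: -3+35=32 <53, l++
l=4 r=18: 0+35=35 <53, l++
l=5 r=18: 2+35=37 <53, l++
l=6 r=18: 3+35=38 <53, l++
l=7 r=18: 4+35=39 <53, l++
l=8 r=18: 9+35=44 <53, l++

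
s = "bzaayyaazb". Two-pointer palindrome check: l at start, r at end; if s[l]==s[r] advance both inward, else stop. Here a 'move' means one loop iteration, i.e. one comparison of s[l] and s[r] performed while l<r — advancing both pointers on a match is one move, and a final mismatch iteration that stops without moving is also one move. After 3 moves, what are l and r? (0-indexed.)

l=3, r=6

l=0 r=9: 'b'=='b', l++,r--
l=1 r=8: 'z'=='z', l++,r--
l=2 r=7: 'a'=='a', l++,r--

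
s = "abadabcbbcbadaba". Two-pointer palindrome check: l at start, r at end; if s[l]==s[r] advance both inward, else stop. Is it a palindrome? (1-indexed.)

palindrome

[1,16] 'a'=='a' → l++,r--
[2,15] 'b'=='b' → l++,r--
[3,14] 'a'=='a' → l++,r--
[4,13] 'd'=='d' → l++,r--
[5,12] 'a'=='a' → l++,r--
[6,11] 'b'=='b' → l++,r--
[7,10] 'c'=='c' → l++,r--
[8,9] 'b'=='b' → l++,r--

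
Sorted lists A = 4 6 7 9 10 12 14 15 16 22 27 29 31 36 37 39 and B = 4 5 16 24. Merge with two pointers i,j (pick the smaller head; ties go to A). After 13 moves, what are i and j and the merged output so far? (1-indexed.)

i=11, j=4, merged so far=[4, 4, 5, 6, 7, 9, 10, 12, 14, 15, 16, 16, 22]

[i=1,j=1] A[i]=4<=B[j]=4 take 4 → i++
[i=2,j=1] A[i]=6>B[j]=4 take 4 → j++
[i=2,j=2] A[i]=6>B[j]=5 take 5 → j++
[i=2,j=3] A[i]=6<=B[j]=16 take 6 → i++
[i=3,j=3] A[i]=7<=B[j]=16 take 7 → i++
[i=4,j=3] A[i]=9<=B[j]=16 take 9 → i++
[i=5,j=3] A[i]=10<=B[j]=16 take 10 → i++
[i=6,j=3] A[i]=12<=B[j]=16 take 12 → i++
[i=7,j=3] A[i]=14<=B[j]=16 take 14 → i++
[i=8,j=3] A[i]=15<=B[j]=16 take 15 → i++
[i=9,j=3] A[i]=16<=B[j]=16 take 16 → i++
[i=10,j=3] A[i]=22>B[j]=16 take 16 → j++
[i=10,j=4] A[i]=22<=B[j]=24 take 22 → i++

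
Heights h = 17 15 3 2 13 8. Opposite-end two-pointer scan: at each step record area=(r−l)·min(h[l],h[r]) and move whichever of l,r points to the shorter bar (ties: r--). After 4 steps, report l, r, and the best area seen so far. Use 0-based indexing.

l=0 r=5: min(17,8)*5=40 best=40 *, r--
l=0 r=4: min(17,13)*4=52 best=52 *, r--
l=0 r=3: min(17,2)*3=6 best=52, r--
l=0 r=2: min(17,3)*2=6 best=52, r--

l=0, r=1, best area=52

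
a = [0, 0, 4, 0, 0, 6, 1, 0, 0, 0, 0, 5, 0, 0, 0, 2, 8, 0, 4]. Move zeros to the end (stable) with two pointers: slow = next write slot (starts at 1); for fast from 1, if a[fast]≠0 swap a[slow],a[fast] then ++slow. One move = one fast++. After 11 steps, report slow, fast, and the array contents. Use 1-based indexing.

slow=4, fast=12, a=[4, 6, 1, 0, 0, 0, 0, 0, 0, 0, 0, 5, 0, 0, 0, 2, 8, 0, 4]

slow=1 fast=1: a[fast]=0, fast++
slow=1 fast=2: a[fast]=0, fast++
slow=1 fast=3: a[fast]=4≠0 swap→a[1]=4, slow++,fast++
slow=2 fast=4: a[fast]=0, fast++
slow=2 fast=5: a[fast]=0, fast++
slow=2 fast=6: a[fast]=6≠0 swap→a[2]=6, slow++,fast++
slow=3 fast=7: a[fast]=1≠0 swap→a[3]=1, slow++,fast++
slow=4 fast=8: a[fast]=0, fast++
slow=4 fast=9: a[fast]=0, fast++
slow=4 fast=10: a[fast]=0, fast++
slow=4 fast=11: a[fast]=0, fast++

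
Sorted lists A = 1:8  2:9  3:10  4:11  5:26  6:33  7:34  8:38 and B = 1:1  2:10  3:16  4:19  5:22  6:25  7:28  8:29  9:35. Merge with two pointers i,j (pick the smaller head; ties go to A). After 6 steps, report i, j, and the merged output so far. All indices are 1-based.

i=1 j=1: A[i]=8>B[j]=1 take 1, j++
i=1 j=2: A[i]=8<=B[j]=10 take 8, i++
i=2 j=2: A[i]=9<=B[j]=10 take 9, i++
i=3 j=2: A[i]=10<=B[j]=10 take 10, i++
i=4 j=2: A[i]=11>B[j]=10 take 10, j++
i=4 j=3: A[i]=11<=B[j]=16 take 11, i++

i=5, j=3, merged so far=[1, 8, 9, 10, 10, 11]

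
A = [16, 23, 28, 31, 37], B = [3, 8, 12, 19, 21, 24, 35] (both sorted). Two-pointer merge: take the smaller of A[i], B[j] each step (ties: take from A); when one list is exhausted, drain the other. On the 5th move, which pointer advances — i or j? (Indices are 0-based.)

i=0 j=0: A[i]=16>B[j]=3 take 3, j++
i=0 j=1: A[i]=16>B[j]=8 take 8, j++
i=0 j=2: A[i]=16>B[j]=12 take 12, j++
i=0 j=3: A[i]=16<=B[j]=19 take 16, i++
i=1 j=3: A[i]=23>B[j]=19 take 19, j++

j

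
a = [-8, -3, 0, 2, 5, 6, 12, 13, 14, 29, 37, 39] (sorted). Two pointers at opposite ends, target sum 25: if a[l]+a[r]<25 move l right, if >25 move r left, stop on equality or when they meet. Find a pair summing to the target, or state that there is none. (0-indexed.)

[0,11] -8+39=31 >25 → r--
[0,10] -8+37=29 >25 → r--
[0,9] -8+29=21 <25 → l++
[1,9] -3+29=26 >25 → r--
[1,8] -3+14=11 <25 → l++
[2,8] 0+14=14 <25 → l++
[3,8] 2+14=16 <25 → l++
[4,8] 5+14=19 <25 → l++
[5,8] 6+14=20 <25 → l++
[6,8] 12+14=26 >25 → r--
[6,7] 12+13=25 → found

(12, 13)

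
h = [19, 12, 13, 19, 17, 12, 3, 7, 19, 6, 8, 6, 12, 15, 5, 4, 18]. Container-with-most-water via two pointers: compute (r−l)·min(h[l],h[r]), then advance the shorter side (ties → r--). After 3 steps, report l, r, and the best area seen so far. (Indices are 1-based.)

[1,17] min(19,18)*16=288 best=288 * → r--
[1,16] min(19,4)*15=60 best=288 → r--
[1,15] min(19,5)*14=70 best=288 → r--

l=1, r=14, best area=288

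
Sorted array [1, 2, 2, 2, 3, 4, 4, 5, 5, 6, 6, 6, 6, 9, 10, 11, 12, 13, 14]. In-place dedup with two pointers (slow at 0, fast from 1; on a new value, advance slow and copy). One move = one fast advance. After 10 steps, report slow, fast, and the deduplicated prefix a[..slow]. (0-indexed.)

slow=5, fast=11, prefix=[1, 2, 3, 4, 5, 6]

(s=0,f=1) a[fast]=2≠a[slow]=1 write a[1]=2 → slow++,fast++
(s=1,f=2) a[fast]=2=a[slow] dup → fast++
(s=1,f=3) a[fast]=2=a[slow] dup → fast++
(s=1,f=4) a[fast]=3≠a[slow]=2 write a[2]=3 → slow++,fast++
(s=2,f=5) a[fast]=4≠a[slow]=3 write a[3]=4 → slow++,fast++
(s=3,f=6) a[fast]=4=a[slow] dup → fast++
(s=3,f=7) a[fast]=5≠a[slow]=4 write a[4]=5 → slow++,fast++
(s=4,f=8) a[fast]=5=a[slow] dup → fast++
(s=4,f=9) a[fast]=6≠a[slow]=5 write a[5]=6 → slow++,fast++
(s=5,f=10) a[fast]=6=a[slow] dup → fast++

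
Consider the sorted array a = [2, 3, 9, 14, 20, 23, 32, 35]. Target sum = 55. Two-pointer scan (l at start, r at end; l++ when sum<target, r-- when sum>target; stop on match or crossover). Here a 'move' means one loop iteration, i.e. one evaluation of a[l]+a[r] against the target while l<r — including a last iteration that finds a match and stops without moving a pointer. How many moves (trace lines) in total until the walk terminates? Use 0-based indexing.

5 moves

l=0 r=7: 2+35=37 <55, l++
l=1 r=7: 3+35=38 <55, l++
l=2 r=7: 9+35=44 <55, l++
l=3 r=7: 14+35=49 <55, l++
l=4 r=7: 20+35=55, found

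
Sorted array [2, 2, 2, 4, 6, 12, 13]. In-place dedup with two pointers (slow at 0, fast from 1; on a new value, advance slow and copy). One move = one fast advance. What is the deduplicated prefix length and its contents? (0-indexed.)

slow=0 fast=1: a[fast]=2=a[slow] dup, fast++
slow=0 fast=2: a[fast]=2=a[slow] dup, fast++
slow=0 fast=3: a[fast]=4≠a[slow]=2 write a[1]=4, slow++,fast++
slow=1 fast=4: a[fast]=6≠a[slow]=4 write a[2]=6, slow++,fast++
slow=2 fast=5: a[fast]=12≠a[slow]=6 write a[3]=12, slow++,fast++
slow=3 fast=6: a[fast]=13≠a[slow]=12 write a[4]=13, slow++,fast++

length 5; prefix = [2, 4, 6, 12, 13]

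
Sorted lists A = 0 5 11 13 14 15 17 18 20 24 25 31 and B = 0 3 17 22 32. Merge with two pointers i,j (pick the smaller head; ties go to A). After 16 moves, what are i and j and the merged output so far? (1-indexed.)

i=13, j=5, merged so far=[0, 0, 3, 5, 11, 13, 14, 15, 17, 17, 18, 20, 22, 24, 25, 31]

i=1 j=1: A[i]=0<=B[j]=0 take 0, i++
i=2 j=1: A[i]=5>B[j]=0 take 0, j++
i=2 j=2: A[i]=5>B[j]=3 take 3, j++
i=2 j=3: A[i]=5<=B[j]=17 take 5, i++
i=3 j=3: A[i]=11<=B[j]=17 take 11, i++
i=4 j=3: A[i]=13<=B[j]=17 take 13, i++
i=5 j=3: A[i]=14<=B[j]=17 take 14, i++
i=6 j=3: A[i]=15<=B[j]=17 take 15, i++
i=7 j=3: A[i]=17<=B[j]=17 take 17, i++
i=8 j=3: A[i]=18>B[j]=17 take 17, j++
i=8 j=4: A[i]=18<=B[j]=22 take 18, i++
i=9 j=4: A[i]=20<=B[j]=22 take 20, i++
i=10 j=4: A[i]=24>B[j]=22 take 22, j++
i=10 j=5: A[i]=24<=B[j]=32 take 24, i++
i=11 j=5: A[i]=25<=B[j]=32 take 25, i++
i=12 j=5: A[i]=31<=B[j]=32 take 31, i++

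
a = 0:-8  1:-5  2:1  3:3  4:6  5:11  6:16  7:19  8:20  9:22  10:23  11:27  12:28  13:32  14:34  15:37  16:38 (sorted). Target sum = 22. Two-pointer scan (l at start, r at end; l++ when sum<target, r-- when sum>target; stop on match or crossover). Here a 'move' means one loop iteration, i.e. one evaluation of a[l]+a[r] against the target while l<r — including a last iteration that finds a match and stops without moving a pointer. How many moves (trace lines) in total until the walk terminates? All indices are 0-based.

7 moves

[0,16] -8+38=30 >22 → r--
[0,15] -8+37=29 >22 → r--
[0,14] -8+34=26 >22 → r--
[0,13] -8+32=24 >22 → r--
[0,12] -8+28=20 <22 → l++
[1,12] -5+28=23 >22 → r--
[1,11] -5+27=22 → found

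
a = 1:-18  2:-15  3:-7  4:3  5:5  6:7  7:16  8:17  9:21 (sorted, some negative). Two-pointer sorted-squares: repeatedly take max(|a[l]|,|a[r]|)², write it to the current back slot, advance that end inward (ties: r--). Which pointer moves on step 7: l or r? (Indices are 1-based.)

l=1 r=9: |-18|<=|21| out[9]=441, r--
l=1 r=8: |-18|>|17| out[8]=324, l++
l=2 r=8: |-15|<=|17| out[7]=289, r--
l=2 r=7: |-15|<=|16| out[6]=256, r--
l=2 r=6: |-15|>|7| out[5]=225, l++
l=3 r=6: |-7|<=|7| out[4]=49, r--
l=3 r=5: |-7|>|5| out[3]=49, l++

l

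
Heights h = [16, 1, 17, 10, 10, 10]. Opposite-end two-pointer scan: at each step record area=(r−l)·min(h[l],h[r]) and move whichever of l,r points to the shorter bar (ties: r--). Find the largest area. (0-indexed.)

[0,5] min(16,10)*5=50 best=50 * → r--
[0,4] min(16,10)*4=40 best=50 → r--
[0,3] min(16,10)*3=30 best=50 → r--
[0,2] min(16,17)*2=32 best=50 → l++
[1,2] min(1,17)*1=1 best=50 → l++

max area = 50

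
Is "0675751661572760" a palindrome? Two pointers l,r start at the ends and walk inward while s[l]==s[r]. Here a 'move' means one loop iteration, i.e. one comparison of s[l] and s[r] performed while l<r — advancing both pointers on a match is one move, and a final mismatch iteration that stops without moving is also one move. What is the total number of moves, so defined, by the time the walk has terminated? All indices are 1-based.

l=1 r=16: '0'=='0', l++,r--
l=2 r=15: '6'=='6', l++,r--
l=3 r=14: '7'=='7', l++,r--
l=4 r=13: '5'!='2', stop

4 moves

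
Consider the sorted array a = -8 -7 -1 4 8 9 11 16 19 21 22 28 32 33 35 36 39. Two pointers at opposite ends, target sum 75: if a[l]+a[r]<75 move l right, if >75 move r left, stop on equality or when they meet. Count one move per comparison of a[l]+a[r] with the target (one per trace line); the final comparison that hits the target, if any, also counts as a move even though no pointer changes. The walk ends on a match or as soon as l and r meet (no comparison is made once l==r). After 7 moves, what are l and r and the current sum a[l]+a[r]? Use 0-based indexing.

[0,16] -8+39=31 <75 → l++
[1,16] -7+39=32 <75 → l++
[2,16] -1+39=38 <75 → l++
[3,16] 4+39=43 <75 → l++
[4,16] 8+39=47 <75 → l++
[5,16] 9+39=48 <75 → l++
[6,16] 11+39=50 <75 → l++

l=7, r=16, sum=55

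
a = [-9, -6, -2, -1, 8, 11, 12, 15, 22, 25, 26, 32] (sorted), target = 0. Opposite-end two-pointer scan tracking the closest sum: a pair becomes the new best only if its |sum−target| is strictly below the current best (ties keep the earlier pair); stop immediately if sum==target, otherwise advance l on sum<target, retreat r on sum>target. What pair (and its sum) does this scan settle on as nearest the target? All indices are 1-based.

pair (-9, 8) with sum -1 (|Δ|=1)

[1,12] -9+32=23 d=23 * → r--
[1,11] -9+26=17 d=17 * → r--
[1,10] -9+25=16 d=16 * → r--
[1,9] -9+22=13 d=13 * → r--
[1,8] -9+15=6 d=6 * → r--
[1,7] -9+12=3 d=3 * → r--
[1,6] -9+11=2 d=2 * → r--
[1,5] -9+8=-1 d=1 * → l++
[2,5] -6+8=2 d=2 → r--
[2,4] -6+-1=-7 d=7 → l++
[3,4] -2+-1=-3 d=3 → l++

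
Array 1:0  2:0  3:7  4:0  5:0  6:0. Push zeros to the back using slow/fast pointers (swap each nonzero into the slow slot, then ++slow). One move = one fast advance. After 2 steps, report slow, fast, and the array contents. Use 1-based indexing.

(s=1,f=1) a[fast]=0 → fast++
(s=1,f=2) a[fast]=0 → fast++

slow=1, fast=3, a=[0, 0, 7, 0, 0, 0]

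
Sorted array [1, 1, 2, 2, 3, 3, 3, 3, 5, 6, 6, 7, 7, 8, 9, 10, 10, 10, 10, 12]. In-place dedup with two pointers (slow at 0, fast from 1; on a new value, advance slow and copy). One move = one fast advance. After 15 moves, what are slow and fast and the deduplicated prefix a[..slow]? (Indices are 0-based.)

slow=8, fast=16, prefix=[1, 2, 3, 5, 6, 7, 8, 9, 10]

(s=0,f=1) a[fast]=1=a[slow] dup → fast++
(s=0,f=2) a[fast]=2≠a[slow]=1 write a[1]=2 → slow++,fast++
(s=1,f=3) a[fast]=2=a[slow] dup → fast++
(s=1,f=4) a[fast]=3≠a[slow]=2 write a[2]=3 → slow++,fast++
(s=2,f=5) a[fast]=3=a[slow] dup → fast++
(s=2,f=6) a[fast]=3=a[slow] dup → fast++
(s=2,f=7) a[fast]=3=a[slow] dup → fast++
(s=2,f=8) a[fast]=5≠a[slow]=3 write a[3]=5 → slow++,fast++
(s=3,f=9) a[fast]=6≠a[slow]=5 write a[4]=6 → slow++,fast++
(s=4,f=10) a[fast]=6=a[slow] dup → fast++
(s=4,f=11) a[fast]=7≠a[slow]=6 write a[5]=7 → slow++,fast++
(s=5,f=12) a[fast]=7=a[slow] dup → fast++
(s=5,f=13) a[fast]=8≠a[slow]=7 write a[6]=8 → slow++,fast++
(s=6,f=14) a[fast]=9≠a[slow]=8 write a[7]=9 → slow++,fast++
(s=7,f=15) a[fast]=10≠a[slow]=9 write a[8]=10 → slow++,fast++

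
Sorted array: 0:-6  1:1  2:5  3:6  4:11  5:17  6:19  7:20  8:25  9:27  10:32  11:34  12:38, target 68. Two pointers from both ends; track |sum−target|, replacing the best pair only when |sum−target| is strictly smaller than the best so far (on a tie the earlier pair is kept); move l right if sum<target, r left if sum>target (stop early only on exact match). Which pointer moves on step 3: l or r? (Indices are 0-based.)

l

l=0 r=12: -6+38=32 d=36 *, l++
l=1 r=12: 1+38=39 d=29 *, l++
l=2 r=12: 5+38=43 d=25 *, l++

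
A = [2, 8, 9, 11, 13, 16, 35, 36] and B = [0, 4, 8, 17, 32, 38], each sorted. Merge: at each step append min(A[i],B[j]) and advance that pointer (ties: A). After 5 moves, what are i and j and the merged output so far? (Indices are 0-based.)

i=2, j=3, merged so far=[0, 2, 4, 8, 8]

[i=0,j=0] A[i]=2>B[j]=0 take 0 → j++
[i=0,j=1] A[i]=2<=B[j]=4 take 2 → i++
[i=1,j=1] A[i]=8>B[j]=4 take 4 → j++
[i=1,j=2] A[i]=8<=B[j]=8 take 8 → i++
[i=2,j=2] A[i]=9>B[j]=8 take 8 → j++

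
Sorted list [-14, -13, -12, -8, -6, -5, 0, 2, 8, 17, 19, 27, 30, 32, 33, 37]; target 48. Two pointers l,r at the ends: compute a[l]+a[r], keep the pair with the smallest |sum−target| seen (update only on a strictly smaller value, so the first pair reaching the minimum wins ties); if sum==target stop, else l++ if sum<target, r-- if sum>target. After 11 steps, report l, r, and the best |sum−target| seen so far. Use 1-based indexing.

l=10, r=14, best |Δ|=2

[1,16] -14+37=23 d=25 * → l++
[2,16] -13+37=24 d=24 * → l++
[3,16] -12+37=25 d=23 * → l++
[4,16] -8+37=29 d=19 * → l++
[5,16] -6+37=31 d=17 * → l++
[6,16] -5+37=32 d=16 * → l++
[7,16] 0+37=37 d=11 * → l++
[8,16] 2+37=39 d=9 * → l++
[9,16] 8+37=45 d=3 * → l++
[10,16] 17+37=54 d=6 → r--
[10,15] 17+33=50 d=2 * → r--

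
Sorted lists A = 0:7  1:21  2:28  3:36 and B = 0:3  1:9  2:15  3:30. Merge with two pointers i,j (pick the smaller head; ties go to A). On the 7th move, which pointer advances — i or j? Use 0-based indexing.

j

i=0 j=0: A[i]=7>B[j]=3 take 3, j++
i=0 j=1: A[i]=7<=B[j]=9 take 7, i++
i=1 j=1: A[i]=21>B[j]=9 take 9, j++
i=1 j=2: A[i]=21>B[j]=15 take 15, j++
i=1 j=3: A[i]=21<=B[j]=30 take 21, i++
i=2 j=3: A[i]=28<=B[j]=30 take 28, i++
i=3 j=3: A[i]=36>B[j]=30 take 30, j++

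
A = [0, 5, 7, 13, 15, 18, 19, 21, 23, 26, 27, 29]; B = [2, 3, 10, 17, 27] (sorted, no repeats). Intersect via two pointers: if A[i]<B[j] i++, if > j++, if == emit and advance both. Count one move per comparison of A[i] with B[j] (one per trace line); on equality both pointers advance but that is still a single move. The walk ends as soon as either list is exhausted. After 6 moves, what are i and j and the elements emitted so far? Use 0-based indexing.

[i=0,j=0] 0<2 → i++
[i=1,j=0] 5>2 → j++
[i=1,j=1] 5>3 → j++
[i=1,j=2] 5<10 → i++
[i=2,j=2] 7<10 → i++
[i=3,j=2] 13>10 → j++

i=3, j=3, emitted=[]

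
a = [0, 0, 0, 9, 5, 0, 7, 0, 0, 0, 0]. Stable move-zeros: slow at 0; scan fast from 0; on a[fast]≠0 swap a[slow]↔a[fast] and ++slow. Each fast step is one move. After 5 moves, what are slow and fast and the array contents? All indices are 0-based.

slow=2, fast=5, a=[9, 5, 0, 0, 0, 0, 7, 0, 0, 0, 0]

(s=0,f=0) a[fast]=0 → fast++
(s=0,f=1) a[fast]=0 → fast++
(s=0,f=2) a[fast]=0 → fast++
(s=0,f=3) a[fast]=9≠0 swap→a[0]=9 → slow++,fast++
(s=1,f=4) a[fast]=5≠0 swap→a[1]=5 → slow++,fast++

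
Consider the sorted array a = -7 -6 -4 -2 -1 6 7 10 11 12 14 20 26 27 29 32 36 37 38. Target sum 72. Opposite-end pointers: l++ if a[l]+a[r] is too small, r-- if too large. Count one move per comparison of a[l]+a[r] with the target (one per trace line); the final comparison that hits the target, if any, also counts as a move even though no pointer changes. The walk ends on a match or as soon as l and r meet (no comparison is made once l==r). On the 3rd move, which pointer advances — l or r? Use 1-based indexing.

l

l=1 r=19: -7+38=31 <72, l++
l=2 r=19: -6+38=32 <72, l++
l=3 r=19: -4+38=34 <72, l++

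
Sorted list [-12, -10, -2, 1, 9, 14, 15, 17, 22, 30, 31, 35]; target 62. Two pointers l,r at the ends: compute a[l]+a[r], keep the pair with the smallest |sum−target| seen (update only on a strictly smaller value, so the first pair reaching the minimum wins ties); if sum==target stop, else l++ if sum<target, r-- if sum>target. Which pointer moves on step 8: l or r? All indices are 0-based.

l

[0,11] -12+35=23 d=39 * → l++
[1,11] -10+35=25 d=37 * → l++
[2,11] -2+35=33 d=29 * → l++
[3,11] 1+35=36 d=26 * → l++
[4,11] 9+35=44 d=18 * → l++
[5,11] 14+35=49 d=13 * → l++
[6,11] 15+35=50 d=12 * → l++
[7,11] 17+35=52 d=10 * → l++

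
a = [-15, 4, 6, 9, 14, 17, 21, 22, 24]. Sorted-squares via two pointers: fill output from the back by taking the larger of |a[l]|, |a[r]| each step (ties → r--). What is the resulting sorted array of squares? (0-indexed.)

[16, 36, 81, 196, 225, 289, 441, 484, 576]

[0,8] |-15|<=|24| out[8]=576 → r--
[0,7] |-15|<=|22| out[7]=484 → r--
[0,6] |-15|<=|21| out[6]=441 → r--
[0,5] |-15|<=|17| out[5]=289 → r--
[0,4] |-15|>|14| out[4]=225 → l++
[1,4] |4|<=|14| out[3]=196 → r--
[1,3] |4|<=|9| out[2]=81 → r--
[1,2] |4|<=|6| out[1]=36 → r--
[1,1] |4|<=|4| out[0]=16 → r--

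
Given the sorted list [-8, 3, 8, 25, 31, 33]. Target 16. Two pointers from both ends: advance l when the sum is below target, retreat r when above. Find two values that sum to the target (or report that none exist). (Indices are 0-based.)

l=0 r=5: -8+33=25 >16, r--
l=0 r=4: -8+31=23 >16, r--
l=0 r=3: -8+25=17 >16, r--
l=0 r=2: -8+8=0 <16, l++
l=1 r=2: 3+8=11 <16, l++

no pair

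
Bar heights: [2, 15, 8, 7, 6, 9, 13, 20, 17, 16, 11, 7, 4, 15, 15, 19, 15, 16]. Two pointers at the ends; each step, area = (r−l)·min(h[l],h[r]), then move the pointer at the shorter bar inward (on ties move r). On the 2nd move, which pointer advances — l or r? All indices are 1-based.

[1,18] min(2,16)*17=34 best=34 * → l++
[2,18] min(15,16)*16=240 best=240 * → l++

l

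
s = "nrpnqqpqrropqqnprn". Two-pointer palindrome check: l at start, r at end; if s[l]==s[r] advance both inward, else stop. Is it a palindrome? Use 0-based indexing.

not a palindrome (mismatch at 7,10)

l=0 r=17: 'n'=='n', l++,r--
l=1 r=16: 'r'=='r', l++,r--
l=2 r=15: 'p'=='p', l++,r--
l=3 r=14: 'n'=='n', l++,r--
l=4 r=13: 'q'=='q', l++,r--
l=5 r=12: 'q'=='q', l++,r--
l=6 r=11: 'p'=='p', l++,r--
l=7 r=10: 'q'!='o', stop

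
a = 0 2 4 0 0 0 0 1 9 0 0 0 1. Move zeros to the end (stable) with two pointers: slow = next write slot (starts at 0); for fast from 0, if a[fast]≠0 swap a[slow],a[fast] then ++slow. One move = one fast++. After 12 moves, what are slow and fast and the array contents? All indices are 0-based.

slow=0 fast=0: a[fast]=0, fast++
slow=0 fast=1: a[fast]=2≠0 swap→a[0]=2, slow++,fast++
slow=1 fast=2: a[fast]=4≠0 swap→a[1]=4, slow++,fast++
slow=2 fast=3: a[fast]=0, fast++
slow=2 fast=4: a[fast]=0, fast++
slow=2 fast=5: a[fast]=0, fast++
slow=2 fast=6: a[fast]=0, fast++
slow=2 fast=7: a[fast]=1≠0 swap→a[2]=1, slow++,fast++
slow=3 fast=8: a[fast]=9≠0 swap→a[3]=9, slow++,fast++
slow=4 fast=9: a[fast]=0, fast++
slow=4 fast=10: a[fast]=0, fast++
slow=4 fast=11: a[fast]=0, fast++

slow=4, fast=12, a=[2, 4, 1, 9, 0, 0, 0, 0, 0, 0, 0, 0, 1]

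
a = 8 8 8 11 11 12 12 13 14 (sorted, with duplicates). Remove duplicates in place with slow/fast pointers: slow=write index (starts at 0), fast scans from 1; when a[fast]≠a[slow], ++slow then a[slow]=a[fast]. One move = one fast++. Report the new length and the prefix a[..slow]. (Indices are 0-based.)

length 5; prefix = [8, 11, 12, 13, 14]

(s=0,f=1) a[fast]=8=a[slow] dup → fast++
(s=0,f=2) a[fast]=8=a[slow] dup → fast++
(s=0,f=3) a[fast]=11≠a[slow]=8 write a[1]=11 → slow++,fast++
(s=1,f=4) a[fast]=11=a[slow] dup → fast++
(s=1,f=5) a[fast]=12≠a[slow]=11 write a[2]=12 → slow++,fast++
(s=2,f=6) a[fast]=12=a[slow] dup → fast++
(s=2,f=7) a[fast]=13≠a[slow]=12 write a[3]=13 → slow++,fast++
(s=3,f=8) a[fast]=14≠a[slow]=13 write a[4]=14 → slow++,fast++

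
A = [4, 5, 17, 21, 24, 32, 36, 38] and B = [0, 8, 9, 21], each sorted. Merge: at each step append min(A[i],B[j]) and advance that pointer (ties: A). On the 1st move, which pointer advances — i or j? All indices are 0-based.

[i=0,j=0] A[i]=4>B[j]=0 take 0 → j++

j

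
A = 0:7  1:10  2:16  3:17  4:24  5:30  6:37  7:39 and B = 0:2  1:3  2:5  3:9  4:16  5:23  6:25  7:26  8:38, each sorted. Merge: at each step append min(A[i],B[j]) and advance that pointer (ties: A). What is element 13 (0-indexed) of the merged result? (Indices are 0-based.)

i=0 j=0: A[i]=7>B[j]=2 take 2, j++
i=0 j=1: A[i]=7>B[j]=3 take 3, j++
i=0 j=2: A[i]=7>B[j]=5 take 5, j++
i=0 j=3: A[i]=7<=B[j]=9 take 7, i++
i=1 j=3: A[i]=10>B[j]=9 take 9, j++
i=1 j=4: A[i]=10<=B[j]=16 take 10, i++
i=2 j=4: A[i]=16<=B[j]=16 take 16, i++
i=3 j=4: A[i]=17>B[j]=16 take 16, j++
i=3 j=5: A[i]=17<=B[j]=23 take 17, i++
i=4 j=5: A[i]=24>B[j]=23 take 23, j++
i=4 j=6: A[i]=24<=B[j]=25 take 24, i++
i=5 j=6: A[i]=30>B[j]=25 take 25, j++
i=5 j=7: A[i]=30>B[j]=26 take 26, j++
i=5 j=8: A[i]=30<=B[j]=38 take 30, i++
i=6 j=8: A[i]=37<=B[j]=38 take 37, i++
i=7 j=8: A[i]=39>B[j]=38 take 38, j++
i=7 j=9: B done, take A[i]=39, i++

merged[13] = 30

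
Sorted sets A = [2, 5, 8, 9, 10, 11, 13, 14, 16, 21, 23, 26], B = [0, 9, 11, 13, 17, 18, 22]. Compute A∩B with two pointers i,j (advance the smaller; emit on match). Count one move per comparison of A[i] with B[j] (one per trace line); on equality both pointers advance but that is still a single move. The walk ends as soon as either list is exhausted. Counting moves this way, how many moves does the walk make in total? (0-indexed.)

i=0 j=0: 2>0, j++
i=0 j=1: 2<9, i++
i=1 j=1: 5<9, i++
i=2 j=1: 8<9, i++
i=3 j=1: 9==9 emit, i++,j++
i=4 j=2: 10<11, i++
i=5 j=2: 11==11 emit, i++,j++
i=6 j=3: 13==13 emit, i++,j++
i=7 j=4: 14<17, i++
i=8 j=4: 16<17, i++
i=9 j=4: 21>17, j++
i=9 j=5: 21>18, j++
i=9 j=6: 21<22, i++
i=10 j=6: 23>22, j++

14 moves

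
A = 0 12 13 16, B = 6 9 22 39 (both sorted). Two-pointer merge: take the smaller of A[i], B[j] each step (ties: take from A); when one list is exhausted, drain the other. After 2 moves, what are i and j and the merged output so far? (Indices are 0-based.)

[i=0,j=0] A[i]=0<=B[j]=6 take 0 → i++
[i=1,j=0] A[i]=12>B[j]=6 take 6 → j++

i=1, j=1, merged so far=[0, 6]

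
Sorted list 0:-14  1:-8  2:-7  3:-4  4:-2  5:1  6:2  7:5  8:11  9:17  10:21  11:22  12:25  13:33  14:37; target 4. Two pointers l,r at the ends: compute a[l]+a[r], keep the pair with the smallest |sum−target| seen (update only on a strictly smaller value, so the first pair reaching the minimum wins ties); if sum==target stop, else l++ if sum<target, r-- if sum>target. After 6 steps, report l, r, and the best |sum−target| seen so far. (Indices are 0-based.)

[0,14] -14+37=23 d=19 * → r--
[0,13] -14+33=19 d=15 * → r--
[0,12] -14+25=11 d=7 * → r--
[0,11] -14+22=8 d=4 * → r--
[0,10] -14+21=7 d=3 * → r--
[0,9] -14+17=3 d=1 * → l++

l=1, r=9, best |Δ|=1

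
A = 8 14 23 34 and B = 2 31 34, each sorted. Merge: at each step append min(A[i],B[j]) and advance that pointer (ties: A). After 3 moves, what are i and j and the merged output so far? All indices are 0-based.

[i=0,j=0] A[i]=8>B[j]=2 take 2 → j++
[i=0,j=1] A[i]=8<=B[j]=31 take 8 → i++
[i=1,j=1] A[i]=14<=B[j]=31 take 14 → i++

i=2, j=1, merged so far=[2, 8, 14]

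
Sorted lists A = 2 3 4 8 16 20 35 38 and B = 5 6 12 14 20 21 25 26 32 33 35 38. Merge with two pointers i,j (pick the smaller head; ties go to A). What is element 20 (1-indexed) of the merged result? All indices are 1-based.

merged[20] = 38

[i=1,j=1] A[i]=2<=B[j]=5 take 2 → i++
[i=2,j=1] A[i]=3<=B[j]=5 take 3 → i++
[i=3,j=1] A[i]=4<=B[j]=5 take 4 → i++
[i=4,j=1] A[i]=8>B[j]=5 take 5 → j++
[i=4,j=2] A[i]=8>B[j]=6 take 6 → j++
[i=4,j=3] A[i]=8<=B[j]=12 take 8 → i++
[i=5,j=3] A[i]=16>B[j]=12 take 12 → j++
[i=5,j=4] A[i]=16>B[j]=14 take 14 → j++
[i=5,j=5] A[i]=16<=B[j]=20 take 16 → i++
[i=6,j=5] A[i]=20<=B[j]=20 take 20 → i++
[i=7,j=5] A[i]=35>B[j]=20 take 20 → j++
[i=7,j=6] A[i]=35>B[j]=21 take 21 → j++
[i=7,j=7] A[i]=35>B[j]=25 take 25 → j++
[i=7,j=8] A[i]=35>B[j]=26 take 26 → j++
[i=7,j=9] A[i]=35>B[j]=32 take 32 → j++
[i=7,j=10] A[i]=35>B[j]=33 take 33 → j++
[i=7,j=11] A[i]=35<=B[j]=35 take 35 → i++
[i=8,j=11] A[i]=38>B[j]=35 take 35 → j++
[i=8,j=12] A[i]=38<=B[j]=38 take 38 → i++
[i=9,j=12] A done, take B[j]=38 → j++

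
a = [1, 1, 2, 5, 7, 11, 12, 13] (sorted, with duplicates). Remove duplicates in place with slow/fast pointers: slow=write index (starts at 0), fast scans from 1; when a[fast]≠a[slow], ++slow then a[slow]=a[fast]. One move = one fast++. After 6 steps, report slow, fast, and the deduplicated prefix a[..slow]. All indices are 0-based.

slow=5, fast=7, prefix=[1, 2, 5, 7, 11, 12]

(s=0,f=1) a[fast]=1=a[slow] dup → fast++
(s=0,f=2) a[fast]=2≠a[slow]=1 write a[1]=2 → slow++,fast++
(s=1,f=3) a[fast]=5≠a[slow]=2 write a[2]=5 → slow++,fast++
(s=2,f=4) a[fast]=7≠a[slow]=5 write a[3]=7 → slow++,fast++
(s=3,f=5) a[fast]=11≠a[slow]=7 write a[4]=11 → slow++,fast++
(s=4,f=6) a[fast]=12≠a[slow]=11 write a[5]=12 → slow++,fast++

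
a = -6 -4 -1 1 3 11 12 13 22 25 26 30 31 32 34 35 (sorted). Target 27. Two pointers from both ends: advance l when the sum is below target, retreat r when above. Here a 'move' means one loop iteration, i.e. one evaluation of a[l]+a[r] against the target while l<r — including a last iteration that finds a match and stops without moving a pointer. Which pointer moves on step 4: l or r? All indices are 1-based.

[1,16] -6+35=29 >27 → r--
[1,15] -6+34=28 >27 → r--
[1,14] -6+32=26 <27 → l++
[2,14] -4+32=28 >27 → r--

r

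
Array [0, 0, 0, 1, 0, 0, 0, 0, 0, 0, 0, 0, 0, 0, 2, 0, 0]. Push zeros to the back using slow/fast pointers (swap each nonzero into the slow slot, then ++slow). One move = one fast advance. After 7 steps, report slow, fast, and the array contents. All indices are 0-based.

slow=1, fast=7, a=[1, 0, 0, 0, 0, 0, 0, 0, 0, 0, 0, 0, 0, 0, 2, 0, 0]

(s=0,f=0) a[fast]=0 → fast++
(s=0,f=1) a[fast]=0 → fast++
(s=0,f=2) a[fast]=0 → fast++
(s=0,f=3) a[fast]=1≠0 swap→a[0]=1 → slow++,fast++
(s=1,f=4) a[fast]=0 → fast++
(s=1,f=5) a[fast]=0 → fast++
(s=1,f=6) a[fast]=0 → fast++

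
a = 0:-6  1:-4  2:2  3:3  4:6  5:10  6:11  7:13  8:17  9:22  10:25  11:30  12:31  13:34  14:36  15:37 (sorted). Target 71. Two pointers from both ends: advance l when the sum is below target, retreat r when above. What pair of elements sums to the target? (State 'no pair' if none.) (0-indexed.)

(34, 37)

l=0 r=15: -6+37=31 <71, l++
l=1 r=15: -4+37=33 <71, l++
l=2 r=15: 2+37=39 <71, l++
l=3 r=15: 3+37=40 <71, l++
l=4 r=15: 6+37=43 <71, l++
l=5 r=15: 10+37=47 <71, l++
l=6 r=15: 11+37=48 <71, l++
l=7 r=15: 13+37=50 <71, l++
l=8 r=15: 17+37=54 <71, l++
l=9 r=15: 22+37=59 <71, l++
l=10 r=15: 25+37=62 <71, l++
l=11 r=15: 30+37=67 <71, l++
l=12 r=15: 31+37=68 <71, l++
l=13 r=15: 34+37=71, found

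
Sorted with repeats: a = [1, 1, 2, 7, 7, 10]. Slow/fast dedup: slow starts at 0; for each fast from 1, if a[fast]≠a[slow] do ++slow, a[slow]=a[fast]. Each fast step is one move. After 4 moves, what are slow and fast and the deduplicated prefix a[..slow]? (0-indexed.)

slow=2, fast=5, prefix=[1, 2, 7]

slow=0 fast=1: a[fast]=1=a[slow] dup, fast++
slow=0 fast=2: a[fast]=2≠a[slow]=1 write a[1]=2, slow++,fast++
slow=1 fast=3: a[fast]=7≠a[slow]=2 write a[2]=7, slow++,fast++
slow=2 fast=4: a[fast]=7=a[slow] dup, fast++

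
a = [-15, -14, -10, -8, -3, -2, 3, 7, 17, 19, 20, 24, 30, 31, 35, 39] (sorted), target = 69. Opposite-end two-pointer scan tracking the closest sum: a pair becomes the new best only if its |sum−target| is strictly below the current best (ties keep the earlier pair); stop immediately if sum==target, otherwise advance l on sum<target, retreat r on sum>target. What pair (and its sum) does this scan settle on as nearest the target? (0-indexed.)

[0,15] -15+39=24 d=45 * → l++
[1,15] -14+39=25 d=44 * → l++
[2,15] -10+39=29 d=40 * → l++
[3,15] -8+39=31 d=38 * → l++
[4,15] -3+39=36 d=33 * → l++
[5,15] -2+39=37 d=32 * → l++
[6,15] 3+39=42 d=27 * → l++
[7,15] 7+39=46 d=23 * → l++
[8,15] 17+39=56 d=13 * → l++
[9,15] 19+39=58 d=11 * → l++
[10,15] 20+39=59 d=10 * → l++
[11,15] 24+39=63 d=6 * → l++
[12,15] 30+39=69 d=0 * → stop

pair (30, 39) with sum 69 (|Δ|=0)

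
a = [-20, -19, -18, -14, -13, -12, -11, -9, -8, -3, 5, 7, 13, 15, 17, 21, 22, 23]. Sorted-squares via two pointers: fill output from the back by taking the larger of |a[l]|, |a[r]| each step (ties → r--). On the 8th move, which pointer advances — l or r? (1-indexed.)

r

[1,18] |-20|<=|23| out[18]=529 → r--
[1,17] |-20|<=|22| out[17]=484 → r--
[1,16] |-20|<=|21| out[16]=441 → r--
[1,15] |-20|>|17| out[15]=400 → l++
[2,15] |-19|>|17| out[14]=361 → l++
[3,15] |-18|>|17| out[13]=324 → l++
[4,15] |-14|<=|17| out[12]=289 → r--
[4,14] |-14|<=|15| out[11]=225 → r--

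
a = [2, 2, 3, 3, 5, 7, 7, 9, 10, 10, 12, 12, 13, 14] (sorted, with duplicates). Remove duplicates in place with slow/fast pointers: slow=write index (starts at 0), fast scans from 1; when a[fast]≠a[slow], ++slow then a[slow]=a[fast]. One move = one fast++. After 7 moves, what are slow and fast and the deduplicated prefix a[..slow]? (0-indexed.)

slow=4, fast=8, prefix=[2, 3, 5, 7, 9]

(s=0,f=1) a[fast]=2=a[slow] dup → fast++
(s=0,f=2) a[fast]=3≠a[slow]=2 write a[1]=3 → slow++,fast++
(s=1,f=3) a[fast]=3=a[slow] dup → fast++
(s=1,f=4) a[fast]=5≠a[slow]=3 write a[2]=5 → slow++,fast++
(s=2,f=5) a[fast]=7≠a[slow]=5 write a[3]=7 → slow++,fast++
(s=3,f=6) a[fast]=7=a[slow] dup → fast++
(s=3,f=7) a[fast]=9≠a[slow]=7 write a[4]=9 → slow++,fast++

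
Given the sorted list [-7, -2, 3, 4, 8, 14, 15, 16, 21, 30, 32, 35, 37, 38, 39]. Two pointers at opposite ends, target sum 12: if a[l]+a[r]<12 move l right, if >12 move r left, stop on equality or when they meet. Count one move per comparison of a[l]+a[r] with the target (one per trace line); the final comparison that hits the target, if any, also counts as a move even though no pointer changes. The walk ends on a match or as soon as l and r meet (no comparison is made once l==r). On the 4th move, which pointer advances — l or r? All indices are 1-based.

[1,15] -7+39=32 >12 → r--
[1,14] -7+38=31 >12 → r--
[1,13] -7+37=30 >12 → r--
[1,12] -7+35=28 >12 → r--

r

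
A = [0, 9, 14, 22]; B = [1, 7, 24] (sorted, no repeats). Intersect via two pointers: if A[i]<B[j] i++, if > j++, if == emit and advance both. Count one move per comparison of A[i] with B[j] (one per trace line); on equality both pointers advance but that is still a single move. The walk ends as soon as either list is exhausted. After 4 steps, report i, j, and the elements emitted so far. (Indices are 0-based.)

i=2, j=2, emitted=[]

i=0 j=0: 0<1, i++
i=1 j=0: 9>1, j++
i=1 j=1: 9>7, j++
i=1 j=2: 9<24, i++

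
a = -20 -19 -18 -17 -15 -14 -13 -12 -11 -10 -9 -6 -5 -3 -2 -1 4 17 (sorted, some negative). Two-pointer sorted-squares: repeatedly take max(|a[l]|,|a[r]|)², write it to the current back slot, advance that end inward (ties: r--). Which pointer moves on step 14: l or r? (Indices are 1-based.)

[1,18] |-20|>|17| out[18]=400 → l++
[2,18] |-19|>|17| out[17]=361 → l++
[3,18] |-18|>|17| out[16]=324 → l++
[4,18] |-17|<=|17| out[15]=289 → r--
[4,17] |-17|>|4| out[14]=289 → l++
[5,17] |-15|>|4| out[13]=225 → l++
[6,17] |-14|>|4| out[12]=196 → l++
[7,17] |-13|>|4| out[11]=169 → l++
[8,17] |-12|>|4| out[10]=144 → l++
[9,17] |-11|>|4| out[9]=121 → l++
[10,17] |-10|>|4| out[8]=100 → l++
[11,17] |-9|>|4| out[7]=81 → l++
[12,17] |-6|>|4| out[6]=36 → l++
[13,17] |-5|>|4| out[5]=25 → l++

l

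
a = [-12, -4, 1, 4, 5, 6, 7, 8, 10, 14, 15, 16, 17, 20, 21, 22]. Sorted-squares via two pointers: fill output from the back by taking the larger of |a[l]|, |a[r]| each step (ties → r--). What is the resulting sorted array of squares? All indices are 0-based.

[0,15] |-12|<=|22| out[15]=484 → r--
[0,14] |-12|<=|21| out[14]=441 → r--
[0,13] |-12|<=|20| out[13]=400 → r--
[0,12] |-12|<=|17| out[12]=289 → r--
[0,11] |-12|<=|16| out[11]=256 → r--
[0,10] |-12|<=|15| out[10]=225 → r--
[0,9] |-12|<=|14| out[9]=196 → r--
[0,8] |-12|>|10| out[8]=144 → l++
[1,8] |-4|<=|10| out[7]=100 → r--
[1,7] |-4|<=|8| out[6]=64 → r--
[1,6] |-4|<=|7| out[5]=49 → r--
[1,5] |-4|<=|6| out[4]=36 → r--
[1,4] |-4|<=|5| out[3]=25 → r--
[1,3] |-4|<=|4| out[2]=16 → r--
[1,2] |-4|>|1| out[1]=16 → l++
[2,2] |1|<=|1| out[0]=1 → r--

[1, 16, 16, 25, 36, 49, 64, 100, 144, 196, 225, 256, 289, 400, 441, 484]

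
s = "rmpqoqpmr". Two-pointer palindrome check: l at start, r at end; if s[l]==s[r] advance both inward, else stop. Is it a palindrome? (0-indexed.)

l=0 r=8: 'r'=='r', l++,r--
l=1 r=7: 'm'=='m', l++,r--
l=2 r=6: 'p'=='p', l++,r--
l=3 r=5: 'q'=='q', l++,r--

palindrome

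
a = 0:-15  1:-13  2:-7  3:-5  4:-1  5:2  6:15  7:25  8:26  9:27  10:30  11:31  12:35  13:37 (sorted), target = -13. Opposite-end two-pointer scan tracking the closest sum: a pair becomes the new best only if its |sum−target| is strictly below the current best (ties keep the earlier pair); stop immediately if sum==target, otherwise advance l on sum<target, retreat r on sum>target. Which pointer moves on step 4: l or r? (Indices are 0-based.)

r

l=0 r=13: -15+37=22 d=35 *, r--
l=0 r=12: -15+35=20 d=33 *, r--
l=0 r=11: -15+31=16 d=29 *, r--
l=0 r=10: -15+30=15 d=28 *, r--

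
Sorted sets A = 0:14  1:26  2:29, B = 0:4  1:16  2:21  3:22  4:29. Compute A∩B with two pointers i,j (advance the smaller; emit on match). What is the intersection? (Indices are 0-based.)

intersection = [29]

i=0 j=0: 14>4, j++
i=0 j=1: 14<16, i++
i=1 j=1: 26>16, j++
i=1 j=2: 26>21, j++
i=1 j=3: 26>22, j++
i=1 j=4: 26<29, i++
i=2 j=4: 29==29 emit, i++,j++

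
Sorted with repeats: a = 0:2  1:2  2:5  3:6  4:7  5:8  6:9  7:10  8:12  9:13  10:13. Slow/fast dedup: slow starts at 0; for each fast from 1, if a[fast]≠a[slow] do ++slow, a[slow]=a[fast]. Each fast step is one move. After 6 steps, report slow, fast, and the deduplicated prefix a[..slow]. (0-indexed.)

(s=0,f=1) a[fast]=2=a[slow] dup → fast++
(s=0,f=2) a[fast]=5≠a[slow]=2 write a[1]=5 → slow++,fast++
(s=1,f=3) a[fast]=6≠a[slow]=5 write a[2]=6 → slow++,fast++
(s=2,f=4) a[fast]=7≠a[slow]=6 write a[3]=7 → slow++,fast++
(s=3,f=5) a[fast]=8≠a[slow]=7 write a[4]=8 → slow++,fast++
(s=4,f=6) a[fast]=9≠a[slow]=8 write a[5]=9 → slow++,fast++

slow=5, fast=7, prefix=[2, 5, 6, 7, 8, 9]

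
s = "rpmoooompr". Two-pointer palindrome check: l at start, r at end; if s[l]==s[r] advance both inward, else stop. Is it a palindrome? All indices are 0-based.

palindrome

l=0 r=9: 'r'=='r', l++,r--
l=1 r=8: 'p'=='p', l++,r--
l=2 r=7: 'm'=='m', l++,r--
l=3 r=6: 'o'=='o', l++,r--
l=4 r=5: 'o'=='o', l++,r--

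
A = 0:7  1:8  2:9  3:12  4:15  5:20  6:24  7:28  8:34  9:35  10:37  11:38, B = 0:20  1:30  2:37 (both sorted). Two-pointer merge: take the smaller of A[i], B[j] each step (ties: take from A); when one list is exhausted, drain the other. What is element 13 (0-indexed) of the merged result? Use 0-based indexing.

[i=0,j=0] A[i]=7<=B[j]=20 take 7 → i++
[i=1,j=0] A[i]=8<=B[j]=20 take 8 → i++
[i=2,j=0] A[i]=9<=B[j]=20 take 9 → i++
[i=3,j=0] A[i]=12<=B[j]=20 take 12 → i++
[i=4,j=0] A[i]=15<=B[j]=20 take 15 → i++
[i=5,j=0] A[i]=20<=B[j]=20 take 20 → i++
[i=6,j=0] A[i]=24>B[j]=20 take 20 → j++
[i=6,j=1] A[i]=24<=B[j]=30 take 24 → i++
[i=7,j=1] A[i]=28<=B[j]=30 take 28 → i++
[i=8,j=1] A[i]=34>B[j]=30 take 30 → j++
[i=8,j=2] A[i]=34<=B[j]=37 take 34 → i++
[i=9,j=2] A[i]=35<=B[j]=37 take 35 → i++
[i=10,j=2] A[i]=37<=B[j]=37 take 37 → i++
[i=11,j=2] A[i]=38>B[j]=37 take 37 → j++
[i=11,j=3] B done, take A[i]=38 → i++

merged[13] = 37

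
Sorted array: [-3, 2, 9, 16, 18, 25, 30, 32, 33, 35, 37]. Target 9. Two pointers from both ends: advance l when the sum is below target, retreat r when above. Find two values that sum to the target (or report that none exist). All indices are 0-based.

no pair

[0,10] -3+37=34 >9 → r--
[0,9] -3+35=32 >9 → r--
[0,8] -3+33=30 >9 → r--
[0,7] -3+32=29 >9 → r--
[0,6] -3+30=27 >9 → r--
[0,5] -3+25=22 >9 → r--
[0,4] -3+18=15 >9 → r--
[0,3] -3+16=13 >9 → r--
[0,2] -3+9=6 <9 → l++
[1,2] 2+9=11 >9 → r--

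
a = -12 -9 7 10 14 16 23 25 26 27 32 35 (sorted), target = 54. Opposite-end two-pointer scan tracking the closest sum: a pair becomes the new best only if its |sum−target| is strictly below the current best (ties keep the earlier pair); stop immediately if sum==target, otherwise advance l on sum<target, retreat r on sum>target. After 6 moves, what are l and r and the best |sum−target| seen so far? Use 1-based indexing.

[1,12] -12+35=23 d=31 * → l++
[2,12] -9+35=26 d=28 * → l++
[3,12] 7+35=42 d=12 * → l++
[4,12] 10+35=45 d=9 * → l++
[5,12] 14+35=49 d=5 * → l++
[6,12] 16+35=51 d=3 * → l++

l=7, r=12, best |Δ|=3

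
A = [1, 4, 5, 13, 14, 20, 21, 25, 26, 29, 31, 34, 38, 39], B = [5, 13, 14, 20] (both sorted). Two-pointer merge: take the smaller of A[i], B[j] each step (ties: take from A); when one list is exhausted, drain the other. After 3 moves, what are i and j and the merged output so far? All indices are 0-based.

i=3, j=0, merged so far=[1, 4, 5]

i=0 j=0: A[i]=1<=B[j]=5 take 1, i++
i=1 j=0: A[i]=4<=B[j]=5 take 4, i++
i=2 j=0: A[i]=5<=B[j]=5 take 5, i++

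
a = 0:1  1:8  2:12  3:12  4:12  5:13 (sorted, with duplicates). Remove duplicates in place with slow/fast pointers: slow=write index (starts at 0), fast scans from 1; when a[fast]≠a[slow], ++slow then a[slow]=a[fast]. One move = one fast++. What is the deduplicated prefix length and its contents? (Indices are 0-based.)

length 4; prefix = [1, 8, 12, 13]

(s=0,f=1) a[fast]=8≠a[slow]=1 write a[1]=8 → slow++,fast++
(s=1,f=2) a[fast]=12≠a[slow]=8 write a[2]=12 → slow++,fast++
(s=2,f=3) a[fast]=12=a[slow] dup → fast++
(s=2,f=4) a[fast]=12=a[slow] dup → fast++
(s=2,f=5) a[fast]=13≠a[slow]=12 write a[3]=13 → slow++,fast++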